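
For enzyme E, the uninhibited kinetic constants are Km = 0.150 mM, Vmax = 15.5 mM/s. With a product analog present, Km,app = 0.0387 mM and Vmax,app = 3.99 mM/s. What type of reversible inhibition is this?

Both Km and Vmax decrease by the same factor (~3.88-fold) — characteristic of uncompetitive inhibition.

uncompetitive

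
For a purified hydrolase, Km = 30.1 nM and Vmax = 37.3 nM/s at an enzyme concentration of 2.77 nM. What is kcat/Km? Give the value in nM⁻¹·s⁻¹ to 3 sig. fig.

kcat = Vmax/[E]total = 37.3/2.77 = 13.5 s⁻¹.
kcat/Km = 13.5/30.1 = 0.447 nM⁻¹·s⁻¹.

0.447 nM⁻¹·s⁻¹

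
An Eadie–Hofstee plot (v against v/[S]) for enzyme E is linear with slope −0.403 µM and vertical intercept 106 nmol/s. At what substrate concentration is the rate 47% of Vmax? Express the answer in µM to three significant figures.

The Eadie–Hofstee slope gives Km = 0.403 µM (slope = −Km).
v/Vmax = [S]/(Km+[S]) = 0.47 ⇒ [S] = Km·0.47/(1−0.47) = 0.403 × 0.8868 = 0.357 µM.

0.357 µM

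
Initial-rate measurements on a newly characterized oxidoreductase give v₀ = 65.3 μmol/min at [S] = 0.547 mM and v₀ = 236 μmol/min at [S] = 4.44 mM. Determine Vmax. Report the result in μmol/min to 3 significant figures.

373 μmol/min

In reciprocal form, 1/v = (Km/Vmax)·(1/[S]) + 1/Vmax. The two points give (1/[S], 1/v) = (1.828, 0.01531) and (0.2252, 0.004237).
Slope = (0.01531 − 0.004237)/(1.828 − 0.2252) = 0.006910; intercept = 0.01531 − 0.006910×1.828 = 0.002681.
Vmax = 1/intercept = 373 μmol/min; Km = slope × Vmax = 0.006910 × 373 = 2.58 mM.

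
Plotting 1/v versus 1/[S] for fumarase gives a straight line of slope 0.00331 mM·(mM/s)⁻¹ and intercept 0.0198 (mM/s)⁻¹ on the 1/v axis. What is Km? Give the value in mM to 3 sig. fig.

y-intercept = 1/Vmax ⇒ Vmax = 50.5 mM/s; slope = Km/Vmax ⇒ Km = slope × Vmax.
Km = 0.00331 × 50.5 = 0.167 mM.

0.167 mM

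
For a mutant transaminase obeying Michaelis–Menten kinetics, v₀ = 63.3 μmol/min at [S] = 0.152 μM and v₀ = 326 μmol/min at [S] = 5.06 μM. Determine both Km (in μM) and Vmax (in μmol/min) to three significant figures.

From v = Vmax[S]/(Km+[S]), each point gives Vmax = v(Km+[S])/[S].
Equating: 63.3(Km+0.152)/0.152 = 326(Km+5.06)/5.06.
416.4·Km + 63.3 = 64.43·Km + 326, so (416.4 − 64.43)·Km = 326 − 63.3.
Km = 262.7/352.0 = 0.746 μM; then Vmax = 63.3(0.746+0.152)/0.152 = 374 μmol/min.

Km = 0.746 μM; Vmax = 374 μmol/min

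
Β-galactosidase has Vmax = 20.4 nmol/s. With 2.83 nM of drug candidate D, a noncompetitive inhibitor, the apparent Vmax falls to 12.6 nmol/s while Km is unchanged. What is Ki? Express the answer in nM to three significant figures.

4.57 nM

Noncompetitive: Vmax,app = Vmax/α with α = 1 + [I]/Ki.
α = Vmax/Vmax,app = 20.4/12.6 = 1.619.
Ki = [I]/(α − 1) = 2.83/0.6190 = 4.57 nM.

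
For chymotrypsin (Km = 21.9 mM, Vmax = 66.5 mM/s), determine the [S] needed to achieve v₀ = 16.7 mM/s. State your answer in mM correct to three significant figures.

7.34 mM

The required fractional saturation is v/Vmax = 16.7/66.5 = 0.2511.
Then [S]/(Km+[S]) = 0.2511 ⇒ [S] = 21.9 × 0.2511/(1 − 0.2511) = 7.34 mM.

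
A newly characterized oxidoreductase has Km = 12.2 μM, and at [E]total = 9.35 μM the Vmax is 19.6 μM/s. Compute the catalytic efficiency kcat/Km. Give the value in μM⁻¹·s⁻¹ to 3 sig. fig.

kcat = Vmax/[E]total = 19.6/9.35 = 2.10 s⁻¹.
kcat/Km = 2.10/12.2 = 0.172 μM⁻¹·s⁻¹.

0.172 μM⁻¹·s⁻¹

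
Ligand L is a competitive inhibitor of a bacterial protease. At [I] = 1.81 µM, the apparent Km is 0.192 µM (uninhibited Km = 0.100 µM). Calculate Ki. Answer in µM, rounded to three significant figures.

1.97 µM

Competitive: Km,app = α·Km with α = 1 + [I]/Ki.
α = Km,app/Km = 0.192/0.100 = 1.920.
Since α = 1 + [I]/Ki, [I]/Ki = 1.920 − 1 = 0.9200 and Ki = 1.81/0.9200 = 1.97 µM.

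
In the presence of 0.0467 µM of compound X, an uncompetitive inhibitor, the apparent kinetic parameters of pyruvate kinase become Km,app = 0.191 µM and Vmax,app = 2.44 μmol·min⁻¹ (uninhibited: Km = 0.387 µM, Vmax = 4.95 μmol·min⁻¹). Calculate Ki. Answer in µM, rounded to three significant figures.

Uncompetitive: Vmax,app = Vmax/α (and Km,app = Km/α) with α = 1 + [I]/Ki.
α = Vmax/Vmax,app = 4.95/2.44 = 2.029.
Since α = 1 + [I]/Ki, [I]/Ki = 2.029 − 1 = 1.029 and Ki = 0.0467/1.029 = 0.0454 µM.

0.0454 µM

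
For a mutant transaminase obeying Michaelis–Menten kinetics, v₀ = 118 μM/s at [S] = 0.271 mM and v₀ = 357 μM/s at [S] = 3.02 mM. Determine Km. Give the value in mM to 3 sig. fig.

From v = Vmax[S]/(Km+[S]), each point gives Vmax = v(Km+[S])/[S].
Equating: 118(Km+0.271)/0.271 = 357(Km+3.02)/3.02.
435.4·Km + 118 = 118.2·Km + 357, so (435.4 − 118.2)·Km = 357 − 118.
Km = 239.0/317.2 = 0.753 mM; then Vmax = 118(0.753+0.271)/0.271 = 446 μM/s.

0.753 mM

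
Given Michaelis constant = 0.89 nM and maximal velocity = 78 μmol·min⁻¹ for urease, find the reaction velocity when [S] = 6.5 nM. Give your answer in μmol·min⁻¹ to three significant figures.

68.6 μmol·min⁻¹

[S]/(Km+[S]) = 6.5/7.390 = 0.8796, the fractional saturation.
v = 0.8796 × Vmax = 0.8796 × 78 = 68.6 μmol·min⁻¹.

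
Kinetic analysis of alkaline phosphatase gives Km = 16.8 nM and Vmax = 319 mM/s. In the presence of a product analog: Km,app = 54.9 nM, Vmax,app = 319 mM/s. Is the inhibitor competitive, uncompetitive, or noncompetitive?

Km increases (16.8 → 54.9 nM) while Vmax is unchanged — the hallmark of competitive inhibition.

competitive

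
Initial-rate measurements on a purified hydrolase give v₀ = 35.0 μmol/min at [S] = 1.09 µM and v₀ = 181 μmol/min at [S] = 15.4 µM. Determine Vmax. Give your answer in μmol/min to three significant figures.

265 μmol/min

In reciprocal form, 1/v = (Km/Vmax)·(1/[S]) + 1/Vmax. The two points give (1/[S], 1/v) = (0.9174, 0.02857) and (0.06494, 0.005525).
Slope = (0.02857 − 0.005525)/(0.9174 − 0.06494) = 0.02703; intercept = 0.02857 − 0.02703×0.9174 = 0.003769.
Vmax = 1/intercept = 265 μmol/min; Km = slope × Vmax = 0.02703 × 265 = 7.17 µM.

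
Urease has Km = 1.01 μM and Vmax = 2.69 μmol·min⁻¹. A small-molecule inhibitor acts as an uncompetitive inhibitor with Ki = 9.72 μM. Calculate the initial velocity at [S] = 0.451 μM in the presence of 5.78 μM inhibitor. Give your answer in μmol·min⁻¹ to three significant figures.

0.702 μmol·min⁻¹

With α = 1 + [I]/Ki = 1 + 5.78/9.72 = 1.595, the uncompetitive rate law is v = (Vmax/α)·[S] / (Km/α + [S]).
v = (2.69/1.595)×0.451 / (1.01/1.595 + 0.451) = 0.7608/1.084 = 0.702 μmol·min⁻¹.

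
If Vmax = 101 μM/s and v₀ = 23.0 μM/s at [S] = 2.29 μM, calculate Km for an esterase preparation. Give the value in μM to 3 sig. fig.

From v = Vmax[S]/(Km+[S]), Km = [S](Vmax − v)/v.
Km = 2.29 × (101 − 23.0) / 23.0 = 178.6/23.0 = 7.77 μM.

7.77 μM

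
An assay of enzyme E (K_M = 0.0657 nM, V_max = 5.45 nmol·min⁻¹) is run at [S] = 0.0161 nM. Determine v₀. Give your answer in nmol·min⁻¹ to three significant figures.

1.07 nmol·min⁻¹

v = Vmax·[S]/(Km + [S]) = 5.45 × 0.0161 / (0.0657 + 0.0161)
  = 0.08774 / 0.08180 = 1.07 nmol·min⁻¹.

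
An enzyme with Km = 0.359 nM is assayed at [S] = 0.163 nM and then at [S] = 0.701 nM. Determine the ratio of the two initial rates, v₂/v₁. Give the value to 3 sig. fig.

2.12

The fractional saturations are [S]/(Km+[S]) = 0.163/0.5220 = 0.3123 and 0.701/1.060 = 0.6613.
v₂/v₁ is just their ratio: 0.6613/0.3123 = 2.12.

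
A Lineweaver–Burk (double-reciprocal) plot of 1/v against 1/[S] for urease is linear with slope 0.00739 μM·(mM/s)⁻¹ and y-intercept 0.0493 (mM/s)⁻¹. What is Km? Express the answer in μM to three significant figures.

y-intercept = 1/Vmax ⇒ Vmax = 20.3 mM/s; slope = Km/Vmax ⇒ Km = slope × Vmax.
Km = 0.00739 × 20.3 = 0.150 μM.

0.150 μM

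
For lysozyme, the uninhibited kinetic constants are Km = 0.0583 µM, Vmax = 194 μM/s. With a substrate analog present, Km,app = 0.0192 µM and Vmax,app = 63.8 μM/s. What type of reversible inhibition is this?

uncompetitive

Both Km and Vmax decrease by the same factor (~3.04-fold) — characteristic of uncompetitive inhibition.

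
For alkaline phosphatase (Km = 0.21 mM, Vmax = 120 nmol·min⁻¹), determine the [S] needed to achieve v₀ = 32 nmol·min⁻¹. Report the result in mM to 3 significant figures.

The required fractional saturation is v/Vmax = 32/120 = 0.2667.
Then [S]/(Km+[S]) = 0.2667 ⇒ [S] = 0.21 × 0.2667/(1 − 0.2667) = 0.0764 mM.

0.0764 mM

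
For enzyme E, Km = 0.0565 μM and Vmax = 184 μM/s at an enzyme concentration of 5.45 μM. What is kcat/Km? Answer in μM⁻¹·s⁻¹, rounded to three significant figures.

kcat = Vmax/[E]total = 184/5.45 = 33.8 s⁻¹.
kcat/Km = 33.8/0.0565 = 598 μM⁻¹·s⁻¹.

598 μM⁻¹·s⁻¹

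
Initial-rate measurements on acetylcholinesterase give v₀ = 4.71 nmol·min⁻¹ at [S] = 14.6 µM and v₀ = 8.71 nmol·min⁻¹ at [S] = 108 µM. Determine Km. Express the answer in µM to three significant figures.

In reciprocal form, 1/v = (Km/Vmax)·(1/[S]) + 1/Vmax. The two points give (1/[S], 1/v) = (0.06849, 0.2123) and (0.009259, 0.1148).
Slope = (0.2123 − 0.1148)/(0.06849 − 0.009259) = 1.646; intercept = 0.2123 − 1.646×0.06849 = 0.09957.
Vmax = 1/intercept = 10.0 nmol·min⁻¹; Km = slope × Vmax = 1.646 × 10.0 = 16.5 µM.

16.5 µM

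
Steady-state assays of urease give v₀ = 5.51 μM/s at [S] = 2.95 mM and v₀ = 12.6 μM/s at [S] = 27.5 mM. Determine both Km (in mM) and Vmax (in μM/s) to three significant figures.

Km = 5.03 mM; Vmax = 14.9 μM/s

From v = Vmax[S]/(Km+[S]), each point gives Vmax = v(Km+[S])/[S].
Equating: 5.51(Km+2.95)/2.95 = 12.6(Km+27.5)/27.5.
1.868·Km + 5.51 = 0.4582·Km + 12.6, so (1.868 − 0.4582)·Km = 12.6 − 5.51.
Km = 7.090/1.410 = 5.03 mM; then Vmax = 5.51(5.03+2.95)/2.95 = 14.9 μM/s.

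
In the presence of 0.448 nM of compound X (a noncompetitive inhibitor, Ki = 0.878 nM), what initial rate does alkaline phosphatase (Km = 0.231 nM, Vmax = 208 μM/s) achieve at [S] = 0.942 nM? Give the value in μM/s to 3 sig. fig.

With α = 1 + [I]/Ki = 1 + 0.448/0.878 = 1.510, the noncompetitive rate law is v = (Vmax/α)·[S] / (Km + [S]).
v = (208/1.510)×0.942 / (0.231 + 0.942) = 129.7/1.173 = 111 μM/s.

111 μM/s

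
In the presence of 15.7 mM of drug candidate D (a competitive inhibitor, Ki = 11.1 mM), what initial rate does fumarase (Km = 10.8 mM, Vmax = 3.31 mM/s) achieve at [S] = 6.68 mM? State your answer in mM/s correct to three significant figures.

0.675 mM/s

α = 1 + [I]/Ki = 1 + 15.7/11.1 = 2.414.
For a competitive inhibitor, Vmax is unchanged and the apparent Km becomes α·Km: Km,app = 26.1 mM, Vmax,app = 3.31 mM/s.
v = Vmax,app·[S]/(Km,app + [S]) = 3.31 × 6.68/(26.1 + 6.68) = 0.675 mM/s.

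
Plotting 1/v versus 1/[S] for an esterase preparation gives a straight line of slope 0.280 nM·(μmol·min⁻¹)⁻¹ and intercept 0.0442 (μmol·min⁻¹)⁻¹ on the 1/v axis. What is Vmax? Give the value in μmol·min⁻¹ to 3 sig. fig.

22.6 μmol·min⁻¹

The y-intercept of a Lineweaver–Burk plot equals 1/Vmax, so Vmax = 1/0.0442 = 22.6 μmol·min⁻¹.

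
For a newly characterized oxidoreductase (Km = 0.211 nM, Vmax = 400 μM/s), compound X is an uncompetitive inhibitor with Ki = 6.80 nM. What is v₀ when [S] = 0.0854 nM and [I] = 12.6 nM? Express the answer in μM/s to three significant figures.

α = 1 + [I]/Ki = 1 + 12.6/6.80 = 2.853.
For an uncompetitive inhibitor, both parameters are divided by α, giving Vmax/α and Km/α: Km,app = 0.0740 nM, Vmax,app = 140 μM/s.
v = Vmax,app·[S]/(Km,app + [S]) = 140 × 0.0854/(0.0740 + 0.0854) = 75.1 μM/s.

75.1 μM/s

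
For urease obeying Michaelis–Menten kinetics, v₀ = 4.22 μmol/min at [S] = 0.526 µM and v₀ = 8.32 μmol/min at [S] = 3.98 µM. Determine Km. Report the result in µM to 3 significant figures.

In reciprocal form, 1/v = (Km/Vmax)·(1/[S]) + 1/Vmax. The two points give (1/[S], 1/v) = (1.901, 0.2370) and (0.2513, 0.1202).
Slope = (0.2370 − 0.1202)/(1.901 − 0.2513) = 0.07078; intercept = 0.2370 − 0.07078×1.901 = 0.1024.
Vmax = 1/intercept = 9.76 μmol/min; Km = slope × Vmax = 0.07078 × 9.76 = 0.691 µM.

0.691 µM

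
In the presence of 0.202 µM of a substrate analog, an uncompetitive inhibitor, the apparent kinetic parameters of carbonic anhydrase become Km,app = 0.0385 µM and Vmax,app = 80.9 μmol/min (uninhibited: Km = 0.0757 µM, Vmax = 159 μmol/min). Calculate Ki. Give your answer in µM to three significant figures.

Uncompetitive: Vmax,app = Vmax/α (and Km,app = Km/α) with α = 1 + [I]/Ki.
α = Vmax/Vmax,app = 159/80.9 = 1.965.
Since α = 1 + [I]/Ki, [I]/Ki = 1.965 − 1 = 0.9654 and Ki = 0.202/0.9654 = 0.209 µM.

0.209 µM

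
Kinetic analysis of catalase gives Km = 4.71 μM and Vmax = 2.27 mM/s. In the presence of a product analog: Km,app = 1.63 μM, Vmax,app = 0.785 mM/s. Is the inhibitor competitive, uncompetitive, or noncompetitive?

Both Km and Vmax decrease by the same factor (~2.89-fold) — characteristic of uncompetitive inhibition.

uncompetitive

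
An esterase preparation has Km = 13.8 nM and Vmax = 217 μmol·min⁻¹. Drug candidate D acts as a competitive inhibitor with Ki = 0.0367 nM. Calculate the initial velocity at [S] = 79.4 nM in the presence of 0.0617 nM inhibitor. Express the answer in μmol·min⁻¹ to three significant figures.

148 μmol·min⁻¹

α = 1 + [I]/Ki = 1 + 0.0617/0.0367 = 2.681.
For a competitive inhibitor, Vmax is unchanged and the apparent Km becomes α·Km: Km,app = 37.0 nM, Vmax,app = 217 μmol·min⁻¹.
v = Vmax,app·[S]/(Km,app + [S]) = 217 × 79.4/(37.0 + 79.4) = 148 μmol·min⁻¹.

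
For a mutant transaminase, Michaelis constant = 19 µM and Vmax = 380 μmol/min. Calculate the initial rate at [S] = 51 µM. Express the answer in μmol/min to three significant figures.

v = Vmax·[S]/(Km + [S]) = 380 × 51 / (19 + 51)
  = 19380 / 70.00 = 277 μmol/min.

277 μmol/min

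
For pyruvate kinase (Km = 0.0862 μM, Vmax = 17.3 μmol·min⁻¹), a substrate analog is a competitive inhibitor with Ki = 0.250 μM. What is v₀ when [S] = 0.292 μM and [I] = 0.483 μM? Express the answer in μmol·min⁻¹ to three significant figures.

α = 1 + [I]/Ki = 1 + 0.483/0.250 = 2.932.
For a competitive inhibitor, Vmax is unchanged and the apparent Km becomes α·Km: Km,app = 0.253 μM, Vmax,app = 17.3 μmol·min⁻¹.
v = Vmax,app·[S]/(Km,app + [S]) = 17.3 × 0.292/(0.253 + 0.292) = 9.27 μmol·min⁻¹.

9.27 μmol·min⁻¹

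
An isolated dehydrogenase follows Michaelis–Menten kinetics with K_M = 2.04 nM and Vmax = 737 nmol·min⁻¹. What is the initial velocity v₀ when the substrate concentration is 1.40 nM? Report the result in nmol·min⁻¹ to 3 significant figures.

300 nmol·min⁻¹

[S]/(Km+[S]) = 1.40/3.440 = 0.4070, the fractional saturation.
v = 0.4070 × Vmax = 0.4070 × 737 = 300 nmol·min⁻¹.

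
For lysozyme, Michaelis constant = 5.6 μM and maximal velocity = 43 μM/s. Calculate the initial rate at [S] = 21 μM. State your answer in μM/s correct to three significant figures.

33.9 μM/s

v = Vmax·[S]/(Km + [S]) = 43 × 21 / (5.6 + 21)
  = 903.0 / 26.60 = 33.9 μM/s.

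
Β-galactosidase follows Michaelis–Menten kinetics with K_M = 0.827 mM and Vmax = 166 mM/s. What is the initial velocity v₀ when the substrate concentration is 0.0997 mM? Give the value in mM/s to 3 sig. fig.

v = Vmax·[S]/(Km + [S]) = 166 × 0.0997 / (0.827 + 0.0997)
  = 16.55 / 0.9267 = 17.9 mM/s.

17.9 mM/s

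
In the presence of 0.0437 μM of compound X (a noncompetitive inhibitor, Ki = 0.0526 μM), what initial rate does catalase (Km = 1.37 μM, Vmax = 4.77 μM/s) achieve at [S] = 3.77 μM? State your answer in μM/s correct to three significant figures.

1.91 μM/s

With α = 1 + [I]/Ki = 1 + 0.0437/0.0526 = 1.831, the noncompetitive rate law is v = (Vmax/α)·[S] / (Km + [S]).
v = (4.77/1.831)×3.77 / (1.37 + 3.77) = 9.822/5.140 = 1.91 μM/s.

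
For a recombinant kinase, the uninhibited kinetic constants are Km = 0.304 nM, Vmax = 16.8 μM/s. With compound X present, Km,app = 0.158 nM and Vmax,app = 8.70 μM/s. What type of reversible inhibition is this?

uncompetitive

Both Km and Vmax decrease by the same factor (~1.93-fold) — characteristic of uncompetitive inhibition.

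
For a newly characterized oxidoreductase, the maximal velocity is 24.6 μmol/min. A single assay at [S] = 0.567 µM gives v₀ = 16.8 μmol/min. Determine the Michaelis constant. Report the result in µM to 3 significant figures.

0.263 µM

v/Vmax = 16.8/24.6 = 0.6829 = [S]/(Km+[S]).
So Km + [S] = [S]/0.6829 = 0.8302 µM, giving Km = 0.8302 − 0.567 = 0.263 µM.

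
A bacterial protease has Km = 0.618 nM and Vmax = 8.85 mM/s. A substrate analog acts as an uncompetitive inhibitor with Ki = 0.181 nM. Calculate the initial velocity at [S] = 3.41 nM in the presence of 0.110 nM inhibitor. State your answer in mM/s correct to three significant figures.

4.95 mM/s

α = 1 + [I]/Ki = 1 + 0.110/0.181 = 1.608.
For an uncompetitive inhibitor, both parameters are divided by α, giving Vmax/α and Km/α: Km,app = 0.384 nM, Vmax,app = 5.50 mM/s.
v = Vmax,app·[S]/(Km,app + [S]) = 5.50 × 3.41/(0.384 + 3.41) = 4.95 mM/s.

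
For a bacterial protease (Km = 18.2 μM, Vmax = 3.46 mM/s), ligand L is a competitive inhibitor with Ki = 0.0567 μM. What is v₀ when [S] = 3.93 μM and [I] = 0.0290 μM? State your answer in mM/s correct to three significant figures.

α = 1 + [I]/Ki = 1 + 0.0290/0.0567 = 1.511.
For a competitive inhibitor, Vmax is unchanged and the apparent Km becomes α·Km: Km,app = 27.5 μM, Vmax,app = 3.46 mM/s.
v = Vmax,app·[S]/(Km,app + [S]) = 3.46 × 3.93/(27.5 + 3.93) = 0.433 mM/s.

0.433 mM/s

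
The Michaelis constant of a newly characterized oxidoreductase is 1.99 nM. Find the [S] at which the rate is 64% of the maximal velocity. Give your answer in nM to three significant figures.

3.54 nM

v/Vmax = [S]/(Km+[S]) = 0.64, so [S] = Km·0.64/(1 − 0.64) = 1.99 × 1.778.
[S] = 3.54 nM.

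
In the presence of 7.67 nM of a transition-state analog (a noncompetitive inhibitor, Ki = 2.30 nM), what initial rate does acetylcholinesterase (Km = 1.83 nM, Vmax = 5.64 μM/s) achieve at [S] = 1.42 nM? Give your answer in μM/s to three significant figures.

0.568 μM/s

With α = 1 + [I]/Ki = 1 + 7.67/2.30 = 4.335, the noncompetitive rate law is v = (Vmax/α)·[S] / (Km + [S]).
v = (5.64/4.335)×1.42 / (1.83 + 1.42) = 1.848/3.250 = 0.568 μM/s.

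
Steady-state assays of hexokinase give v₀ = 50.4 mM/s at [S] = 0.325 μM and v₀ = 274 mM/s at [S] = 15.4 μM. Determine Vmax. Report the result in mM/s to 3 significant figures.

In reciprocal form, 1/v = (Km/Vmax)·(1/[S]) + 1/Vmax. The two points give (1/[S], 1/v) = (3.077, 0.01984) and (0.06494, 0.003650).
Slope = (0.01984 − 0.003650)/(3.077 − 0.06494) = 0.005376; intercept = 0.01984 − 0.005376×3.077 = 0.003301.
Vmax = 1/intercept = 303 mM/s; Km = slope × Vmax = 0.005376 × 303 = 1.63 μM.

303 mM/s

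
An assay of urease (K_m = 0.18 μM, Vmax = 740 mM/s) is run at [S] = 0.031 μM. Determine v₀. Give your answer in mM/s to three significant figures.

v = Vmax·[S]/(Km + [S]) = 740 × 0.031 / (0.18 + 0.031)
  = 22.94 / 0.2110 = 109 mM/s.

109 mM/s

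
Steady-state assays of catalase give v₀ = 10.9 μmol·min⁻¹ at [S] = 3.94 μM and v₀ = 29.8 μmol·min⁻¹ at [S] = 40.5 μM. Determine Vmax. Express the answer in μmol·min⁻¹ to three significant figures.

From v = Vmax[S]/(Km+[S]), each point gives Vmax = v(Km+[S])/[S].
Equating: 10.9(Km+3.94)/3.94 = 29.8(Km+40.5)/40.5.
2.766·Km + 10.9 = 0.7358·Km + 29.8, so (2.766 − 0.7358)·Km = 29.8 − 10.9.
Km = 18.90/2.031 = 9.31 μM; then Vmax = 10.9(9.31+3.94)/3.94 = 36.6 μmol·min⁻¹.

36.6 μmol·min⁻¹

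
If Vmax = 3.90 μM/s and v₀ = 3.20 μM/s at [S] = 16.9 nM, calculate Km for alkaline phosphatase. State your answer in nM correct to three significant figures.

3.70 nM

From v = Vmax[S]/(Km+[S]), Km = [S](Vmax − v)/v.
Km = 16.9 × (3.90 − 3.20) / 3.20 = 11.83/3.20 = 3.70 nM.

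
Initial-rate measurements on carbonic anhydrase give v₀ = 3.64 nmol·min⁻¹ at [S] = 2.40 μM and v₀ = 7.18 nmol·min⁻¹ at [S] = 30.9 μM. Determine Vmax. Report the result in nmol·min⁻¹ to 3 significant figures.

From v = Vmax[S]/(Km+[S]), each point gives Vmax = v(Km+[S])/[S].
Equating: 3.64(Km+2.40)/2.40 = 7.18(Km+30.9)/30.9.
1.517·Km + 3.64 = 0.2324·Km + 7.18, so (1.517 − 0.2324)·Km = 7.18 − 3.64.
Km = 3.540/1.284 = 2.76 μM; then Vmax = 3.64(2.76+2.40)/2.40 = 7.82 nmol·min⁻¹.

7.82 nmol·min⁻¹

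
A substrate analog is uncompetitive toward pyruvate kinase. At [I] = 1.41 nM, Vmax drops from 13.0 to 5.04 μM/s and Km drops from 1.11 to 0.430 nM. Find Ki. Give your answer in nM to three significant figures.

Uncompetitive: Vmax,app = Vmax/α (and Km,app = Km/α) with α = 1 + [I]/Ki.
α = Vmax/Vmax,app = 13.0/5.04 = 2.579.
Ki = [I]/(α − 1) = 1.41/1.579 = 0.893 nM.

0.893 nM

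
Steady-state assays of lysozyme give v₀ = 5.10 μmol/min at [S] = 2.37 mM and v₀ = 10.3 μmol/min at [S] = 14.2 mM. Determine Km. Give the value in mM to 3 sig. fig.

In reciprocal form, 1/v = (Km/Vmax)·(1/[S]) + 1/Vmax. The two points give (1/[S], 1/v) = (0.4219, 0.1961) and (0.07042, 0.09709).
Slope = (0.1961 − 0.09709)/(0.4219 − 0.07042) = 0.2816; intercept = 0.1961 − 0.2816×0.4219 = 0.07726.
Vmax = 1/intercept = 12.9 μmol/min; Km = slope × Vmax = 0.2816 × 12.9 = 3.65 mM.

3.65 mM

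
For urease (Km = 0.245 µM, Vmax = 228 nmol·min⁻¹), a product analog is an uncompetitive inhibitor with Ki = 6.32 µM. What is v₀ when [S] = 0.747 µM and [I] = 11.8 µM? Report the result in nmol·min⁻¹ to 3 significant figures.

71.4 nmol·min⁻¹

α = 1 + [I]/Ki = 1 + 11.8/6.32 = 2.867.
For an uncompetitive inhibitor, both parameters are divided by α, giving Vmax/α and Km/α: Km,app = 0.0855 µM, Vmax,app = 79.5 nmol·min⁻¹.
v = Vmax,app·[S]/(Km,app + [S]) = 79.5 × 0.747/(0.0855 + 0.747) = 71.4 nmol·min⁻¹.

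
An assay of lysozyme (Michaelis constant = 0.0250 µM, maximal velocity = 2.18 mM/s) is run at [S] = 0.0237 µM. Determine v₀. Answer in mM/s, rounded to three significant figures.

1.06 mM/s

v = Vmax·[S]/(Km + [S]) = 2.18 × 0.0237 / (0.0250 + 0.0237)
  = 0.05167 / 0.04870 = 1.06 mM/s.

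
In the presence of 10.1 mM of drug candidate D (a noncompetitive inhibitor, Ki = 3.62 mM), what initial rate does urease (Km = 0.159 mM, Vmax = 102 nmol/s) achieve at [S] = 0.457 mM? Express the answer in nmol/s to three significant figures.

20.0 nmol/s

With α = 1 + [I]/Ki = 1 + 10.1/3.62 = 3.790, the noncompetitive rate law is v = (Vmax/α)·[S] / (Km + [S]).
v = (102/3.790)×0.457 / (0.159 + 0.457) = 12.30/0.6160 = 20.0 nmol/s.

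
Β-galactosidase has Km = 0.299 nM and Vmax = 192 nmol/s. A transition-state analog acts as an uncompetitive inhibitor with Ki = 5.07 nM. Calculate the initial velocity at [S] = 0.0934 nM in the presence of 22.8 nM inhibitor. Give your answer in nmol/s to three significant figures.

22.1 nmol/s

α = 1 + [I]/Ki = 1 + 22.8/5.07 = 5.497.
For an uncompetitive inhibitor, both parameters are divided by α, giving Vmax/α and Km/α: Km,app = 0.0544 nM, Vmax,app = 34.9 nmol/s.
v = Vmax,app·[S]/(Km,app + [S]) = 34.9 × 0.0934/(0.0544 + 0.0934) = 22.1 nmol/s.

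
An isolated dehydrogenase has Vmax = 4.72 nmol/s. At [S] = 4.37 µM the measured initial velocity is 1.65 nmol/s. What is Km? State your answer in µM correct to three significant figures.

8.13 µM

From v = Vmax[S]/(Km+[S]), Km = [S](Vmax − v)/v.
Km = 4.37 × (4.72 − 1.65) / 1.65 = 13.42/1.65 = 8.13 µM.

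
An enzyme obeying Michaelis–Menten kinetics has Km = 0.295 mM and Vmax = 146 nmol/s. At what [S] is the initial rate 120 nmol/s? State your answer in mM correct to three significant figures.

1.36 mM

The required fractional saturation is v/Vmax = 120/146 = 0.8219.
Then [S]/(Km+[S]) = 0.8219 ⇒ [S] = 0.295 × 0.8219/(1 − 0.8219) = 1.36 mM.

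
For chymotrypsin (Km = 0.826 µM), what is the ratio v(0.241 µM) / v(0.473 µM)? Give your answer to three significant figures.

0.620

The fractional saturations are [S]/(Km+[S]) = 0.473/1.299 = 0.3641 and 0.241/1.067 = 0.2259.
v₂/v₁ is just their ratio: 0.2259/0.3641 = 0.620.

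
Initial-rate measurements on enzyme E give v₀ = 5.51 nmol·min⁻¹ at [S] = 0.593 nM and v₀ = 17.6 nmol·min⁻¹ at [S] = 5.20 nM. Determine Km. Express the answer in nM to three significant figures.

From v = Vmax[S]/(Km+[S]), each point gives Vmax = v(Km+[S])/[S].
Equating: 5.51(Km+0.593)/0.593 = 17.6(Km+5.20)/5.20.
9.292·Km + 5.51 = 3.385·Km + 17.6, so (9.292 − 3.385)·Km = 17.6 − 5.51.
Km = 12.09/5.907 = 2.05 nM; then Vmax = 5.51(2.05+0.593)/0.593 = 24.5 nmol·min⁻¹.

2.05 nM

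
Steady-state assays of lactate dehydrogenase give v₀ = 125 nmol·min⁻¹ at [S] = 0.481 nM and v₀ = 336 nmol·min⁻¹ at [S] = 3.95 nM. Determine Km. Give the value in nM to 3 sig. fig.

In reciprocal form, 1/v = (Km/Vmax)·(1/[S]) + 1/Vmax. The two points give (1/[S], 1/v) = (2.079, 0.008000) and (0.2532, 0.002976).
Slope = (0.008000 − 0.002976)/(2.079 − 0.2532) = 0.002752; intercept = 0.008000 − 0.002752×2.079 = 0.002280.
Vmax = 1/intercept = 439 nmol·min⁻¹; Km = slope × Vmax = 0.002752 × 439 = 1.21 nM.

1.21 nM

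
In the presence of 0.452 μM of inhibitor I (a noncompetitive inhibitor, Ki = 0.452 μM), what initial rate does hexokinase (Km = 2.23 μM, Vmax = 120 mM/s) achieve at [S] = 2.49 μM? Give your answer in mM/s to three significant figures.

With α = 1 + [I]/Ki = 1 + 0.452/0.452 = 2.000, the noncompetitive rate law is v = (Vmax/α)·[S] / (Km + [S]).
v = (120/2.000)×2.49 / (2.23 + 2.49) = 149.4/4.720 = 31.7 mM/s.

31.7 mM/s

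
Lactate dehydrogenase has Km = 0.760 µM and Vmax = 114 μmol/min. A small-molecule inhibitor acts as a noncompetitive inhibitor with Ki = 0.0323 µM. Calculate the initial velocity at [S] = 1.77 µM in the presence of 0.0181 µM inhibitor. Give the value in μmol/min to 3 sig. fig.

51.1 μmol/min

With α = 1 + [I]/Ki = 1 + 0.0181/0.0323 = 1.560, the noncompetitive rate law is v = (Vmax/α)·[S] / (Km + [S]).
v = (114/1.560)×1.77 / (0.760 + 1.77) = 129.3/2.530 = 51.1 μmol/min.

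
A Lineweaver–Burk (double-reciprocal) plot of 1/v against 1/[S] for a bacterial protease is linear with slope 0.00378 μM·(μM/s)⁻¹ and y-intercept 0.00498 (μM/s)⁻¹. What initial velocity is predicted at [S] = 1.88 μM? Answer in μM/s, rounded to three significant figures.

The y-intercept is 1/Vmax, so Vmax = 1/0.00498 = 201 μM/s.
The slope is Km/Vmax, so Km = 0.00378 × 201 = 0.759 μM.
Then v = 201 × 1.88/(0.759 + 1.88) = 143 μM/s.

143 μM/s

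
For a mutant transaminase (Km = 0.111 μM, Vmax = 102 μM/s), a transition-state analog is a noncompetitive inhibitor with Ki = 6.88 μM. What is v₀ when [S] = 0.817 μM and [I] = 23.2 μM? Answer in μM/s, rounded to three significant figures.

20.5 μM/s

With α = 1 + [I]/Ki = 1 + 23.2/6.88 = 4.372, the noncompetitive rate law is v = (Vmax/α)·[S] / (Km + [S]).
v = (102/4.372)×0.817 / (0.111 + 0.817) = 19.06/0.9280 = 20.5 μM/s.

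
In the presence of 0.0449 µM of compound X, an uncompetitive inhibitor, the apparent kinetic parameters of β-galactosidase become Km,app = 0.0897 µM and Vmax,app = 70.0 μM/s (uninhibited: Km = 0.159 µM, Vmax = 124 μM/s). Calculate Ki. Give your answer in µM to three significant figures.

0.0582 µM

Uncompetitive: Vmax,app = Vmax/α (and Km,app = Km/α) with α = 1 + [I]/Ki.
α = Vmax/Vmax,app = 124/70.0 = 1.771.
Since α = 1 + [I]/Ki, [I]/Ki = 1.771 − 1 = 0.7714 and Ki = 0.0449/0.7714 = 0.0582 µM.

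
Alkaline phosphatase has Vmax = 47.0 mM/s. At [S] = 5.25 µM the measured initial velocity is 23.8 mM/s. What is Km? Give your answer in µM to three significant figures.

5.12 µM

From v = Vmax[S]/(Km+[S]), Km = [S](Vmax − v)/v.
Km = 5.25 × (47.0 − 23.8) / 23.8 = 121.8/23.8 = 5.12 µM.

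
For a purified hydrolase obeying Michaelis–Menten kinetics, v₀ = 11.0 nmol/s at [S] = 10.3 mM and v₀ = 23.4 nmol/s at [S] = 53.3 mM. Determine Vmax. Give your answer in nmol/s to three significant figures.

From v = Vmax[S]/(Km+[S]), each point gives Vmax = v(Km+[S])/[S].
Equating: 11.0(Km+10.3)/10.3 = 23.4(Km+53.3)/53.3.
1.068·Km + 11.0 = 0.4390·Km + 23.4, so (1.068 − 0.4390)·Km = 23.4 − 11.0.
Km = 12.40/0.6289 = 19.7 mM; then Vmax = 11.0(19.7+10.3)/10.3 = 32.1 nmol/s.

32.1 nmol/s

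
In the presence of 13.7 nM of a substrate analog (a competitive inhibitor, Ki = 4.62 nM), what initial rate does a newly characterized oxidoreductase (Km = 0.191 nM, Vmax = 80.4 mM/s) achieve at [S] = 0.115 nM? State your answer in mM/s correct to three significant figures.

10.6 mM/s

With α = 1 + [I]/Ki = 1 + 13.7/4.62 = 3.965, the competitive rate law is v = Vmax[S] / (αKm + [S]).
v = 80.4×0.115 / (3.965×0.191 + 0.115) = 9.246/0.8724 = 10.6 mM/s.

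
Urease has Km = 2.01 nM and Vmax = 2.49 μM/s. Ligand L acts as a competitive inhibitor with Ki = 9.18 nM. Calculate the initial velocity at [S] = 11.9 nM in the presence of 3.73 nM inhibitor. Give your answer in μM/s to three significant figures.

α = 1 + [I]/Ki = 1 + 3.73/9.18 = 1.406.
For a competitive inhibitor, Vmax is unchanged and the apparent Km becomes α·Km: Km,app = 2.83 nM, Vmax,app = 2.49 μM/s.
v = Vmax,app·[S]/(Km,app + [S]) = 2.49 × 11.9/(2.83 + 11.9) = 2.01 μM/s.

2.01 μM/s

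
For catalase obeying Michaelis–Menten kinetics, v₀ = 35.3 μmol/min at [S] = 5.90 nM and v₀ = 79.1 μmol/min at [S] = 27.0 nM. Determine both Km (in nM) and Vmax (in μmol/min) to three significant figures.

Km = 14.3 nM; Vmax = 121 μmol/min

From v = Vmax[S]/(Km+[S]), each point gives Vmax = v(Km+[S])/[S].
Equating: 35.3(Km+5.90)/5.90 = 79.1(Km+27.0)/27.0.
5.983·Km + 35.3 = 2.930·Km + 79.1, so (5.983 − 2.930)·Km = 79.1 − 35.3.
Km = 43.80/3.053 = 14.3 nM; then Vmax = 35.3(14.3+5.90)/5.90 = 121 μmol/min.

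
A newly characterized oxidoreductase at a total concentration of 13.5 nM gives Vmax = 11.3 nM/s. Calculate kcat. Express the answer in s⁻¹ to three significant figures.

kcat = Vmax/[E]total = 11.3 nM/s / 13.5 nM = 0.837 s⁻¹.

0.837 s⁻¹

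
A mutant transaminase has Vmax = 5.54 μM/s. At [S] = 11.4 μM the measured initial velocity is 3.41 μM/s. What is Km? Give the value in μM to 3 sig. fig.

From v = Vmax[S]/(Km+[S]), Km = [S](Vmax − v)/v.
Km = 11.4 × (5.54 − 3.41) / 3.41 = 24.28/3.41 = 7.12 μM.

7.12 μM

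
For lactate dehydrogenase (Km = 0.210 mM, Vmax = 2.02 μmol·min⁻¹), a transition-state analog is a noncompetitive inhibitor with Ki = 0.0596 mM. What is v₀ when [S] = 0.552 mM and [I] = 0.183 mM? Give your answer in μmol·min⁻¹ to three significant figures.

0.359 μmol·min⁻¹

With α = 1 + [I]/Ki = 1 + 0.183/0.0596 = 4.070, the noncompetitive rate law is v = (Vmax/α)·[S] / (Km + [S]).
v = (2.02/4.070)×0.552 / (0.210 + 0.552) = 0.2739/0.7620 = 0.359 μmol·min⁻¹.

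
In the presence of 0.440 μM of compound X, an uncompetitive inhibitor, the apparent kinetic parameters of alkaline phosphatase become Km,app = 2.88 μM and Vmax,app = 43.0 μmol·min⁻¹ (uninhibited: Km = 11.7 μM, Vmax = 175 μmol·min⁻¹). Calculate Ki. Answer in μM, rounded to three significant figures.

0.143 μM

Uncompetitive: Vmax,app = Vmax/α (and Km,app = Km/α) with α = 1 + [I]/Ki.
α = Vmax/Vmax,app = 175/43.0 = 4.070.
Ki = [I]/(α − 1) = 0.440/3.070 = 0.143 μM.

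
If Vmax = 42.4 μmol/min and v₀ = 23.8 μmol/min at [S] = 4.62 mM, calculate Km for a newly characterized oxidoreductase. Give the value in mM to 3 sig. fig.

v/Vmax = 23.8/42.4 = 0.5613 = [S]/(Km+[S]).
So Km + [S] = [S]/0.5613 = 8.231 mM, giving Km = 8.231 − 4.62 = 3.61 mM.

3.61 mM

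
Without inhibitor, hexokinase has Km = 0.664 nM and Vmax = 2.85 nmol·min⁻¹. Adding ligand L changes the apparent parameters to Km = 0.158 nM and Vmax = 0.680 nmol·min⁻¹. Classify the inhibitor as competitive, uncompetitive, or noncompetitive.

uncompetitive

Both Km and Vmax decrease by the same factor (~4.19-fold) — characteristic of uncompetitive inhibition.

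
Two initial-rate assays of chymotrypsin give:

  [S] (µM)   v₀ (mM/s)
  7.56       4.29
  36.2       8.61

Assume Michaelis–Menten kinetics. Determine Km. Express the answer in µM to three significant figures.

From v = Vmax[S]/(Km+[S]), each point gives Vmax = v(Km+[S])/[S].
Equating: 4.29(Km+7.56)/7.56 = 8.61(Km+36.2)/36.2.
0.5675·Km + 4.29 = 0.2378·Km + 8.61, so (0.5675 − 0.2378)·Km = 8.61 − 4.29.
Km = 4.320/0.3296 = 13.1 µM; then Vmax = 4.29(13.1+7.56)/7.56 = 11.7 mM/s.

13.1 µM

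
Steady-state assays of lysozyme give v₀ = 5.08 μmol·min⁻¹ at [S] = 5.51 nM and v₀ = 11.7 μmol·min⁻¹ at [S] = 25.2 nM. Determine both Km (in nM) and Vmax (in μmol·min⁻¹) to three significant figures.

Km = 14.5 nM; Vmax = 18.4 μmol·min⁻¹

In reciprocal form, 1/v = (Km/Vmax)·(1/[S]) + 1/Vmax. The two points give (1/[S], 1/v) = (0.1815, 0.1969) and (0.03968, 0.08547).
Slope = (0.1969 − 0.08547)/(0.1815 − 0.03968) = 0.7854; intercept = 0.1969 − 0.7854×0.1815 = 0.05430.
Vmax = 1/intercept = 18.4 μmol·min⁻¹; Km = slope × Vmax = 0.7854 × 18.4 = 14.5 nM.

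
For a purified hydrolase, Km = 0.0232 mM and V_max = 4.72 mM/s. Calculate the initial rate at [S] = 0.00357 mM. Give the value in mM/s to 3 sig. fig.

0.629 mM/s

[S]/(Km+[S]) = 0.00357/0.02677 = 0.1334, the fractional saturation.
v = 0.1334 × Vmax = 0.1334 × 4.72 = 0.629 mM/s.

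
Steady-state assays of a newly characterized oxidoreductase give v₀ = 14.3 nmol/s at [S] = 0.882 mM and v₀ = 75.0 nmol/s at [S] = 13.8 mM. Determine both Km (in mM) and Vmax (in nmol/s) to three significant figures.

Km = 5.63 mM; Vmax = 106 nmol/s

In reciprocal form, 1/v = (Km/Vmax)·(1/[S]) + 1/Vmax. The two points give (1/[S], 1/v) = (1.134, 0.06993) and (0.07246, 0.01333).
Slope = (0.06993 − 0.01333)/(1.134 − 0.07246) = 0.05333; intercept = 0.06993 − 0.05333×1.134 = 0.009469.
Vmax = 1/intercept = 106 nmol/s; Km = slope × Vmax = 0.05333 × 106 = 5.63 mM.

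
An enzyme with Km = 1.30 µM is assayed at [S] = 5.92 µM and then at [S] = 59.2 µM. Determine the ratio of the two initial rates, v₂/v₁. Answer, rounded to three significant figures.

Since Vmax cancels, v₂/v₁ = [S]₂(Km+[S]₁) / [S]₁(Km+[S]₂).
= 59.2×(1.30+5.92) / (5.92×(1.30+59.2)) = 427.4/358.2 = 1.19.

1.19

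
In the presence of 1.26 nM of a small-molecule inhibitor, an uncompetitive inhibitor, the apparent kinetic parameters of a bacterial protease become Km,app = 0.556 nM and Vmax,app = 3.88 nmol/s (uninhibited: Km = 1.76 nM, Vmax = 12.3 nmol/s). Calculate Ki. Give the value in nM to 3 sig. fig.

0.581 nM

Uncompetitive: Vmax,app = Vmax/α (and Km,app = Km/α) with α = 1 + [I]/Ki.
α = Vmax/Vmax,app = 12.3/3.88 = 3.170.
Since α = 1 + [I]/Ki, [I]/Ki = 3.170 − 1 = 2.170 and Ki = 1.26/2.170 = 0.581 nM.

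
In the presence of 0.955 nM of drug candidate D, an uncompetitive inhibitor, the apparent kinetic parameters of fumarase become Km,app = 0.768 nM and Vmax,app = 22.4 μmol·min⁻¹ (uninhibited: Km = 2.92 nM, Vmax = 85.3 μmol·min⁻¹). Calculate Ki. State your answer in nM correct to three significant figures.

0.340 nM

Uncompetitive: Vmax,app = Vmax/α (and Km,app = Km/α) with α = 1 + [I]/Ki.
α = Vmax/Vmax,app = 85.3/22.4 = 3.808.
Since α = 1 + [I]/Ki, [I]/Ki = 3.808 − 1 = 2.808 and Ki = 0.955/2.808 = 0.340 nM.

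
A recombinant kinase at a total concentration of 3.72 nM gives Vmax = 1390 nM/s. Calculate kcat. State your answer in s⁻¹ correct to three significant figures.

kcat = Vmax/[E]total = 1390 nM/s / 3.72 nM = 374 s⁻¹.

374 s⁻¹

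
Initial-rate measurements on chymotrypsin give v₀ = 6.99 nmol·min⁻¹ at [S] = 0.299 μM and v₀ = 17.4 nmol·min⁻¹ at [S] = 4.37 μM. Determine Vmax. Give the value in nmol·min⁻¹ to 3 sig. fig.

In reciprocal form, 1/v = (Km/Vmax)·(1/[S]) + 1/Vmax. The two points give (1/[S], 1/v) = (3.344, 0.1431) and (0.2288, 0.05747).
Slope = (0.1431 − 0.05747)/(3.344 − 0.2288) = 0.02747; intercept = 0.1431 − 0.02747×3.344 = 0.05118.
Vmax = 1/intercept = 19.5 nmol·min⁻¹; Km = slope × Vmax = 0.02747 × 19.5 = 0.537 μM.

19.5 nmol·min⁻¹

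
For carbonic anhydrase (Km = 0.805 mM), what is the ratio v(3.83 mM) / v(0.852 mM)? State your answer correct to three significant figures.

1.61

Since Vmax cancels, v₂/v₁ = [S]₂(Km+[S]₁) / [S]₁(Km+[S]₂).
= 3.83×(0.805+0.852) / (0.852×(0.805+3.83)) = 6.346/3.949 = 1.61.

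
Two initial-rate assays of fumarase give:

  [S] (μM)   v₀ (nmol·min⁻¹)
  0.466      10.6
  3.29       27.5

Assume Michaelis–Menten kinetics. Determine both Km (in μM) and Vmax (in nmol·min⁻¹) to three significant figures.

From v = Vmax[S]/(Km+[S]), each point gives Vmax = v(Km+[S])/[S].
Equating: 10.6(Km+0.466)/0.466 = 27.5(Km+3.29)/3.29.
22.75·Km + 10.6 = 8.359·Km + 27.5, so (22.75 − 8.359)·Km = 27.5 − 10.6.
Km = 16.90/14.39 = 1.17 μM; then Vmax = 10.6(1.17+0.466)/0.466 = 37.3 nmol·min⁻¹.

Km = 1.17 μM; Vmax = 37.3 nmol·min⁻¹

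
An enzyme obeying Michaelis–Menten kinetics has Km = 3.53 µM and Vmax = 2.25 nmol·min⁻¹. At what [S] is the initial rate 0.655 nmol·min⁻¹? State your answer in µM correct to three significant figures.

1.45 µM

The required fractional saturation is v/Vmax = 0.655/2.25 = 0.2911.
Then [S]/(Km+[S]) = 0.2911 ⇒ [S] = 3.53 × 0.2911/(1 − 0.2911) = 1.45 µM.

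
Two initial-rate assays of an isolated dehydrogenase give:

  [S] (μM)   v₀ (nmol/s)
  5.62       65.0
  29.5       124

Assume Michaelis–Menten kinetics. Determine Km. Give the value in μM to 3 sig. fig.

In reciprocal form, 1/v = (Km/Vmax)·(1/[S]) + 1/Vmax. The two points give (1/[S], 1/v) = (0.1779, 0.01538) and (0.03390, 0.008065).
Slope = (0.01538 − 0.008065)/(0.1779 − 0.03390) = 0.05082; intercept = 0.01538 − 0.05082×0.1779 = 0.006342.
Vmax = 1/intercept = 158 nmol/s; Km = slope × Vmax = 0.05082 × 158 = 8.01 μM.

8.01 μM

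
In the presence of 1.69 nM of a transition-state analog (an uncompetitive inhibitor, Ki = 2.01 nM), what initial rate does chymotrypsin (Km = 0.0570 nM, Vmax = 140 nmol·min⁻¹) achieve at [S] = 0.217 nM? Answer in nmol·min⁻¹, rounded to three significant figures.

With α = 1 + [I]/Ki = 1 + 1.69/2.01 = 1.841, the uncompetitive rate law is v = (Vmax/α)·[S] / (Km/α + [S]).
v = (140/1.841)×0.217 / (0.0570/1.841 + 0.217) = 16.50/0.2480 = 66.6 nmol·min⁻¹.

66.6 nmol·min⁻¹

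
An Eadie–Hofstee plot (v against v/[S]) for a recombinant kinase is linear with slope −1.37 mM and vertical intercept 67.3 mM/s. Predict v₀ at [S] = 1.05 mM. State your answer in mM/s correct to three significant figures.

29.2 mM/s

In the Eadie–Hofstee form v = Vmax − Km·(v/[S]), the slope is −Km and the intercept is Vmax, so Km = 1.37 mM and Vmax = 67.3 mM/s.
v = 67.3 × 1.05/(1.37 + 1.05) = 29.2 mM/s.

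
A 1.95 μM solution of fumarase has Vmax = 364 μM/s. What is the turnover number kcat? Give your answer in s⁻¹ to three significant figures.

kcat = Vmax/[E]total = 364 μM/s / 1.95 μM = 187 s⁻¹.

187 s⁻¹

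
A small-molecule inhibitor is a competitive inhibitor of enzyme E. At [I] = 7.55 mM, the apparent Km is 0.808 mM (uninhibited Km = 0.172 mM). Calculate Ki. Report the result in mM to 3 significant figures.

Competitive: Km,app = α·Km with α = 1 + [I]/Ki.
α = Km,app/Km = 0.808/0.172 = 4.698.
Ki = [I]/(α − 1) = 7.55/3.698 = 2.04 mM.

2.04 mM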